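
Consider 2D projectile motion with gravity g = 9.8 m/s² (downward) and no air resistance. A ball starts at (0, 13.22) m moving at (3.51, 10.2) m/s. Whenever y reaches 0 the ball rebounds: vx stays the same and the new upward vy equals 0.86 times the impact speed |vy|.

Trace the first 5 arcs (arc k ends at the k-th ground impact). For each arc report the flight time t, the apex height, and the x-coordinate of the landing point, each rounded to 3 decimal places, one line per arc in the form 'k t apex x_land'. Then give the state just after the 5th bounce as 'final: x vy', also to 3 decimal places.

1 2.985 18.528 10.479
2 3.345 13.703 22.218
3 2.876 10.135 32.314
4 2.474 7.496 40.997
5 2.127 5.544 48.464
final: 48.464 8.965

Arc 1: start y=13.220, vy=10.200 → t=2.985, apex=18.528, x_land=10.479, impact vy=-19.057
  bounce: vy ← 0.86·19.057 = 16.389
Arc 2: start y=0.000, vy=16.389 → t=3.345, apex=13.703, x_land=22.218, impact vy=-16.389
  bounce: vy ← 0.86·16.389 = 14.094
Arc 3: start y=0.000, vy=14.094 → t=2.876, apex=10.135, x_land=32.314, impact vy=-14.094
  bounce: vy ← 0.86·14.094 = 12.121
Arc 4: start y=0.000, vy=12.121 → t=2.474, apex=7.496, x_land=40.997, impact vy=-12.121
  bounce: vy ← 0.86·12.121 = 10.424
Arc 5: start y=0.000, vy=10.424 → t=2.127, apex=5.544, x_land=48.464, impact vy=-10.424
  bounce: vy ← 0.86·10.424 = 8.965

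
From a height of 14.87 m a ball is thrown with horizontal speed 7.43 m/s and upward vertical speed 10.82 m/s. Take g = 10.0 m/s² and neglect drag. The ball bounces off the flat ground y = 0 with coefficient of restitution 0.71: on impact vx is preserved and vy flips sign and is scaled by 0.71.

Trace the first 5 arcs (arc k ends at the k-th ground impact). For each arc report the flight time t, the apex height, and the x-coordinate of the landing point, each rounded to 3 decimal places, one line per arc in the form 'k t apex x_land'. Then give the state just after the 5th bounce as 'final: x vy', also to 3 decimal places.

Arc 1: start y=14.870, vy=10.820 → t=3.118, apex=20.724, x_land=23.166, impact vy=-20.359
  bounce: vy ← 0.71·20.359 = 14.455
Arc 2: start y=0.000, vy=14.455 → t=2.891, apex=10.447, x_land=44.645, impact vy=-14.455
  bounce: vy ← 0.71·14.455 = 10.263
Arc 3: start y=0.000, vy=10.263 → t=2.053, apex=5.266, x_land=59.896, impact vy=-10.263
  bounce: vy ← 0.71·10.263 = 7.287
Arc 4: start y=0.000, vy=7.287 → t=1.457, apex=2.655, x_land=70.724, impact vy=-7.287
  bounce: vy ← 0.71·7.287 = 5.173
Arc 5: start y=0.000, vy=5.173 → t=1.035, apex=1.338, x_land=78.411, impact vy=-5.173
  bounce: vy ← 0.71·5.173 = 3.673

1 3.118 20.724 23.166
2 2.891 10.447 44.645
3 2.053 5.266 59.896
4 1.457 2.655 70.724
5 1.035 1.338 78.411
final: 78.411 3.673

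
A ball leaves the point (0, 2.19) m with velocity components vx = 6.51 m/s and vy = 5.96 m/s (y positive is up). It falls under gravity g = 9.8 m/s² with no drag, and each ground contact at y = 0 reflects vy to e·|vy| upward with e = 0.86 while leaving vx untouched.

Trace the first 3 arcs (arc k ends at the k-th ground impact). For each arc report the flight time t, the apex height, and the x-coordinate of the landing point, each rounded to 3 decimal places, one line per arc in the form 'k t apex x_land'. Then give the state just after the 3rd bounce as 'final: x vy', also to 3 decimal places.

Arc 1: start y=2.190, vy=5.960 → t=1.512, apex=4.002, x_land=9.843, impact vy=-8.857
  bounce: vy ← 0.86·8.857 = 7.617
Arc 2: start y=0.000, vy=7.617 → t=1.554, apex=2.960, x_land=19.962, impact vy=-7.617
  bounce: vy ← 0.86·7.617 = 6.551
Arc 3: start y=0.000, vy=6.551 → t=1.337, apex=2.189, x_land=28.665, impact vy=-6.551
  bounce: vy ← 0.86·6.551 = 5.634

1 1.512 4.002 9.843
2 1.554 2.960 19.962
3 1.337 2.189 28.665
final: 28.665 5.634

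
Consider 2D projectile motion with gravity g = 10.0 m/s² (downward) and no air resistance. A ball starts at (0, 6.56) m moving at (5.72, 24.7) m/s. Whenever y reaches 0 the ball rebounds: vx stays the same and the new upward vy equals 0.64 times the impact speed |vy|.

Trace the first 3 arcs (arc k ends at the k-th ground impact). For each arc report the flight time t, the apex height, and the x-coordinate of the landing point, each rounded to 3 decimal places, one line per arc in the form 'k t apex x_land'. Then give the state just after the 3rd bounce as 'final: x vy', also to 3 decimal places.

1 5.193 37.064 29.702
2 3.485 15.182 49.636
3 2.230 6.218 62.394
final: 62.394 7.137

Arc 1: start y=6.560, vy=24.700 → t=5.193, apex=37.064, x_land=29.702, impact vy=-27.227
  bounce: vy ← 0.64·27.227 = 17.425
Arc 2: start y=0.000, vy=17.425 → t=3.485, apex=15.182, x_land=49.636, impact vy=-17.425
  bounce: vy ← 0.64·17.425 = 11.152
Arc 3: start y=0.000, vy=11.152 → t=2.230, apex=6.218, x_land=62.394, impact vy=-11.152
  bounce: vy ← 0.64·11.152 = 7.137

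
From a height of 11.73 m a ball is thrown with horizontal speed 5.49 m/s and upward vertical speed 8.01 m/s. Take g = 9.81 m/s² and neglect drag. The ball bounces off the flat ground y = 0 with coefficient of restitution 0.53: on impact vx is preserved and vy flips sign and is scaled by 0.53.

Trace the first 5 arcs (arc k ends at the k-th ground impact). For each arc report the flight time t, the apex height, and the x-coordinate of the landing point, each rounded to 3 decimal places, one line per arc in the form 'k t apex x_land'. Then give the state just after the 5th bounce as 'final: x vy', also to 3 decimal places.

Arc 1: start y=11.730, vy=8.010 → t=2.565, apex=15.000, x_land=14.083, impact vy=-17.155
  bounce: vy ← 0.53·17.155 = 9.092
Arc 2: start y=0.000, vy=9.092 → t=1.854, apex=4.214, x_land=24.260, impact vy=-9.092
  bounce: vy ← 0.53·9.092 = 4.819
Arc 3: start y=0.000, vy=4.819 → t=0.982, apex=1.184, x_land=29.654, impact vy=-4.819
  bounce: vy ← 0.53·4.819 = 2.554
Arc 4: start y=0.000, vy=2.554 → t=0.521, apex=0.332, x_land=32.512, impact vy=-2.554
  bounce: vy ← 0.53·2.554 = 1.354
Arc 5: start y=0.000, vy=1.354 → t=0.276, apex=0.093, x_land=34.027, impact vy=-1.354
  bounce: vy ← 0.53·1.354 = 0.717

1 2.565 15.000 14.083
2 1.854 4.214 24.260
3 0.982 1.184 29.654
4 0.521 0.332 32.512
5 0.276 0.093 34.027
final: 34.027 0.717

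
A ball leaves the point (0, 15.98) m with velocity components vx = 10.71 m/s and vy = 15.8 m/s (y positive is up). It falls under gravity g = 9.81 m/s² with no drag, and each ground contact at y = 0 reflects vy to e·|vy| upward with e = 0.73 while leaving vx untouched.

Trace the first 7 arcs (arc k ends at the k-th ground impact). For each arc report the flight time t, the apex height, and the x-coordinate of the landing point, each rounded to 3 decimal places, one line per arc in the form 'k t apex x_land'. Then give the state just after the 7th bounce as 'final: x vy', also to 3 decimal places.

Arc 1: start y=15.980, vy=15.800 → t=4.030, apex=28.704, x_land=43.158, impact vy=-23.731
  bounce: vy ← 0.73·23.731 = 17.324
Arc 2: start y=0.000, vy=17.324 → t=3.532, apex=15.296, x_land=80.984, impact vy=-17.324
  bounce: vy ← 0.73·17.324 = 12.646
Arc 3: start y=0.000, vy=12.646 → t=2.578, apex=8.151, x_land=108.597, impact vy=-12.646
  bounce: vy ← 0.73·12.646 = 9.232
Arc 4: start y=0.000, vy=9.232 → t=1.882, apex=4.344, x_land=128.755, impact vy=-9.232
  bounce: vy ← 0.73·9.232 = 6.739
Arc 5: start y=0.000, vy=6.739 → t=1.374, apex=2.315, x_land=143.470, impact vy=-6.739
  bounce: vy ← 0.73·6.739 = 4.920
Arc 6: start y=0.000, vy=4.920 → t=1.003, apex=1.234, x_land=154.212, impact vy=-4.920
  bounce: vy ← 0.73·4.920 = 3.591
Arc 7: start y=0.000, vy=3.591 → t=0.732, apex=0.657, x_land=162.053, impact vy=-3.591
  bounce: vy ← 0.73·3.591 = 2.622

1 4.030 28.704 43.158
2 3.532 15.296 80.984
3 2.578 8.151 108.597
4 1.882 4.344 128.755
5 1.374 2.315 143.470
6 1.003 1.234 154.212
7 0.732 0.657 162.053
final: 162.053 2.622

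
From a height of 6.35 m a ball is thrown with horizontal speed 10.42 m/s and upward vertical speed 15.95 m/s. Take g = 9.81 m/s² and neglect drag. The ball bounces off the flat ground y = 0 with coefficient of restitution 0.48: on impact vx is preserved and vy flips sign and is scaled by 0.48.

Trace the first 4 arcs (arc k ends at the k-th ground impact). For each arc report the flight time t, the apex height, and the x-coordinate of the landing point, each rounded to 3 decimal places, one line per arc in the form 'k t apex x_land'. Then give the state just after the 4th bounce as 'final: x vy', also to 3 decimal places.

1 3.610 19.316 37.620
2 1.905 4.451 57.471
3 0.914 1.025 67.000
4 0.439 0.236 71.573
final: 71.573 1.033

Arc 1: start y=6.350, vy=15.950 → t=3.610, apex=19.316, x_land=37.620, impact vy=-19.468
  bounce: vy ← 0.48·19.468 = 9.344
Arc 2: start y=0.000, vy=9.344 → t=1.905, apex=4.451, x_land=57.471, impact vy=-9.344
  bounce: vy ← 0.48·9.344 = 4.485
Arc 3: start y=0.000, vy=4.485 → t=0.914, apex=1.025, x_land=67.000, impact vy=-4.485
  bounce: vy ← 0.48·4.485 = 2.153
Arc 4: start y=0.000, vy=2.153 → t=0.439, apex=0.236, x_land=71.573, impact vy=-2.153
  bounce: vy ← 0.48·2.153 = 1.033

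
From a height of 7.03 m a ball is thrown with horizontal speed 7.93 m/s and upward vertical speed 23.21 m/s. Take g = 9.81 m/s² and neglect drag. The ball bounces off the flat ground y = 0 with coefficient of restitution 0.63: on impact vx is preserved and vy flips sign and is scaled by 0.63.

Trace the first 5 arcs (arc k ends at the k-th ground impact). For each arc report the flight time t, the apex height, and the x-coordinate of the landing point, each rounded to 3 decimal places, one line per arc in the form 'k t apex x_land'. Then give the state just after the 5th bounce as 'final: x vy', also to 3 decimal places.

Arc 1: start y=7.030, vy=23.210 → t=5.018, apex=34.487, x_land=39.789, impact vy=-26.012
  bounce: vy ← 0.63·26.012 = 16.388
Arc 2: start y=0.000, vy=16.388 → t=3.341, apex=13.688, x_land=66.283, impact vy=-16.388
  bounce: vy ← 0.63·16.388 = 10.324
Arc 3: start y=0.000, vy=10.324 → t=2.105, apex=5.433, x_land=82.975, impact vy=-10.324
  bounce: vy ← 0.63·10.324 = 6.504
Arc 4: start y=0.000, vy=6.504 → t=1.326, apex=2.156, x_land=93.490, impact vy=-6.504
  bounce: vy ← 0.63·6.504 = 4.098
Arc 5: start y=0.000, vy=4.098 → t=0.835, apex=0.856, x_land=100.115, impact vy=-4.098
  bounce: vy ← 0.63·4.098 = 2.582

1 5.018 34.487 39.789
2 3.341 13.688 66.283
3 2.105 5.433 82.975
4 1.326 2.156 93.490
5 0.835 0.856 100.115
final: 100.115 2.582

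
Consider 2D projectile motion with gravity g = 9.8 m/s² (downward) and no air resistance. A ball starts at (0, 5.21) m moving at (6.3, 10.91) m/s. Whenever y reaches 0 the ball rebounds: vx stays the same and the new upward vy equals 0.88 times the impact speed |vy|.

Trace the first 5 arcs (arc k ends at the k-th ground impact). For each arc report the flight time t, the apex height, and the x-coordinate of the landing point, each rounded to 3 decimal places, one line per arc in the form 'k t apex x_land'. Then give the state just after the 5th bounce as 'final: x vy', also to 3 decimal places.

1 2.631 11.283 16.573
2 2.671 8.737 33.399
3 2.350 6.766 48.205
4 2.068 5.240 61.235
5 1.820 4.058 72.701
final: 72.701 7.848

Arc 1: start y=5.210, vy=10.910 → t=2.631, apex=11.283, x_land=16.573, impact vy=-14.871
  bounce: vy ← 0.88·14.871 = 13.086
Arc 2: start y=0.000, vy=13.086 → t=2.671, apex=8.737, x_land=33.399, impact vy=-13.086
  bounce: vy ← 0.88·13.086 = 11.516
Arc 3: start y=0.000, vy=11.516 → t=2.350, apex=6.766, x_land=48.205, impact vy=-11.516
  bounce: vy ← 0.88·11.516 = 10.134
Arc 4: start y=0.000, vy=10.134 → t=2.068, apex=5.240, x_land=61.235, impact vy=-10.134
  bounce: vy ← 0.88·10.134 = 8.918
Arc 5: start y=0.000, vy=8.918 → t=1.820, apex=4.058, x_land=72.701, impact vy=-8.918
  bounce: vy ← 0.88·8.918 = 7.848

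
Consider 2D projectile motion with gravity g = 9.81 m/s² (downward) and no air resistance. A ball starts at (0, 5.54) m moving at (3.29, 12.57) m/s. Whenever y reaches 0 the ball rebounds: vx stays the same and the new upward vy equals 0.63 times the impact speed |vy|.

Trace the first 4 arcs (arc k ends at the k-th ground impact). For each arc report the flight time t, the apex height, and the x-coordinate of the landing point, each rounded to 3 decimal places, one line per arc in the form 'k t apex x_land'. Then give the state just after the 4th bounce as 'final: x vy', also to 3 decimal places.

1 2.946 13.593 9.693
2 2.098 5.395 16.594
3 1.321 2.141 20.941
4 0.833 0.850 23.680
final: 23.680 2.573

Arc 1: start y=5.540, vy=12.570 → t=2.946, apex=13.593, x_land=9.693, impact vy=-16.331
  bounce: vy ← 0.63·16.331 = 10.288
Arc 2: start y=0.000, vy=10.288 → t=2.098, apex=5.395, x_land=16.594, impact vy=-10.288
  bounce: vy ← 0.63·10.288 = 6.482
Arc 3: start y=0.000, vy=6.482 → t=1.321, apex=2.141, x_land=20.941, impact vy=-6.482
  bounce: vy ← 0.63·6.482 = 4.084
Arc 4: start y=0.000, vy=4.084 → t=0.833, apex=0.850, x_land=23.680, impact vy=-4.084
  bounce: vy ← 0.63·4.084 = 2.573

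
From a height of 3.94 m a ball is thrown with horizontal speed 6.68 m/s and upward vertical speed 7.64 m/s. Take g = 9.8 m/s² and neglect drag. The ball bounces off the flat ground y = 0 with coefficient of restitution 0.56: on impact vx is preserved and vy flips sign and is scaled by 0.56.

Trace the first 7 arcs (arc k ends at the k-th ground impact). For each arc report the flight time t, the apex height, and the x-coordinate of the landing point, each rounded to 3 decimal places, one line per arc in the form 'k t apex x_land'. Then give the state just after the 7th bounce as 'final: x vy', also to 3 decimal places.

1 1.968 6.918 13.145
2 1.331 2.169 22.035
3 0.745 0.680 27.013
4 0.417 0.213 29.801
5 0.234 0.067 31.362
6 0.131 0.021 32.236
7 0.073 0.007 32.726
final: 32.726 0.201

Arc 1: start y=3.940, vy=7.640 → t=1.968, apex=6.918, x_land=13.145, impact vy=-11.644
  bounce: vy ← 0.56·11.644 = 6.521
Arc 2: start y=0.000, vy=6.521 → t=1.331, apex=2.169, x_land=22.035, impact vy=-6.521
  bounce: vy ← 0.56·6.521 = 3.652
Arc 3: start y=0.000, vy=3.652 → t=0.745, apex=0.680, x_land=27.013, impact vy=-3.652
  bounce: vy ← 0.56·3.652 = 2.045
Arc 4: start y=0.000, vy=2.045 → t=0.417, apex=0.213, x_land=29.801, impact vy=-2.045
  bounce: vy ← 0.56·2.045 = 1.145
Arc 5: start y=0.000, vy=1.145 → t=0.234, apex=0.067, x_land=31.362, impact vy=-1.145
  bounce: vy ← 0.56·1.145 = 0.641
Arc 6: start y=0.000, vy=0.641 → t=0.131, apex=0.021, x_land=32.236, impact vy=-0.641
  bounce: vy ← 0.56·0.641 = 0.359
Arc 7: start y=0.000, vy=0.359 → t=0.073, apex=0.007, x_land=32.726, impact vy=-0.359
  bounce: vy ← 0.56·0.359 = 0.201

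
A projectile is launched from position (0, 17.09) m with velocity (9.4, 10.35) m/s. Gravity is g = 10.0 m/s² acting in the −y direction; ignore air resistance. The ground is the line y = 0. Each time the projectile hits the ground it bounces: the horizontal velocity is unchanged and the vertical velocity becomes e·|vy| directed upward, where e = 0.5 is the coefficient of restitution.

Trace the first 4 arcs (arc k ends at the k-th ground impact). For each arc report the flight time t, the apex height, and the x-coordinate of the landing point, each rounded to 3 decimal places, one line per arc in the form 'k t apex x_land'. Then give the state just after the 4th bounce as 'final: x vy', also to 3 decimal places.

Arc 1: start y=17.090, vy=10.350 → t=3.154, apex=22.446, x_land=29.646, impact vy=-21.188
  bounce: vy ← 0.5·21.188 = 10.594
Arc 2: start y=0.000, vy=10.594 → t=2.119, apex=5.612, x_land=49.562, impact vy=-10.594
  bounce: vy ← 0.5·10.594 = 5.297
Arc 3: start y=0.000, vy=5.297 → t=1.059, apex=1.403, x_land=59.520, impact vy=-5.297
  bounce: vy ← 0.5·5.297 = 2.648
Arc 4: start y=0.000, vy=2.648 → t=0.530, apex=0.351, x_land=64.499, impact vy=-2.648
  bounce: vy ← 0.5·2.648 = 1.324

1 3.154 22.446 29.646
2 2.119 5.612 49.562
3 1.059 1.403 59.520
4 0.530 0.351 64.499
final: 64.499 1.324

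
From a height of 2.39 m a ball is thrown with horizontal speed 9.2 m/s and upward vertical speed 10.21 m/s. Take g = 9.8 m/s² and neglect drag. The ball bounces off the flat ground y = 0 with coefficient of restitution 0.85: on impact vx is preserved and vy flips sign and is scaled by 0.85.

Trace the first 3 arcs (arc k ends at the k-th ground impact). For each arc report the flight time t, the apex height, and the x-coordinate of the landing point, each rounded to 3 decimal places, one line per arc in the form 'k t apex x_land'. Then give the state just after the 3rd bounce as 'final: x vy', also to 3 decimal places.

Arc 1: start y=2.390, vy=10.210 → t=2.296, apex=7.709, x_land=21.124, impact vy=-12.292
  bounce: vy ← 0.85·12.292 = 10.448
Arc 2: start y=0.000, vy=10.448 → t=2.132, apex=5.569, x_land=40.741, impact vy=-10.448
  bounce: vy ← 0.85·10.448 = 8.881
Arc 3: start y=0.000, vy=8.881 → t=1.812, apex=4.024, x_land=57.415, impact vy=-8.881
  bounce: vy ← 0.85·8.881 = 7.549

1 2.296 7.709 21.124
2 2.132 5.569 40.741
3 1.812 4.024 57.415
final: 57.415 7.549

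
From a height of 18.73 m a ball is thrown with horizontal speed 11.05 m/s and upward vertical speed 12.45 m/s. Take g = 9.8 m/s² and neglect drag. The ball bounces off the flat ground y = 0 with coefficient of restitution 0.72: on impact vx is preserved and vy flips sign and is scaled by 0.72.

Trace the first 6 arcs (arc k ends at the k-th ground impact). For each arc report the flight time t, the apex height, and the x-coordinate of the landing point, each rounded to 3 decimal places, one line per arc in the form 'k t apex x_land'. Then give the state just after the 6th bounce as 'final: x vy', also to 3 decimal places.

1 3.602 26.638 39.802
2 3.358 13.809 76.903
3 2.417 7.159 103.615
4 1.741 3.711 122.848
5 1.253 1.924 136.696
6 0.902 0.997 146.666
final: 146.666 3.183

Arc 1: start y=18.730, vy=12.450 → t=3.602, apex=26.638, x_land=39.802, impact vy=-22.850
  bounce: vy ← 0.72·22.850 = 16.452
Arc 2: start y=0.000, vy=16.452 → t=3.358, apex=13.809, x_land=76.903, impact vy=-16.452
  bounce: vy ← 0.72·16.452 = 11.845
Arc 3: start y=0.000, vy=11.845 → t=2.417, apex=7.159, x_land=103.615, impact vy=-11.845
  bounce: vy ← 0.72·11.845 = 8.529
Arc 4: start y=0.000, vy=8.529 → t=1.741, apex=3.711, x_land=122.848, impact vy=-8.529
  bounce: vy ← 0.72·8.529 = 6.141
Arc 5: start y=0.000, vy=6.141 → t=1.253, apex=1.924, x_land=136.696, impact vy=-6.141
  bounce: vy ← 0.72·6.141 = 4.421
Arc 6: start y=0.000, vy=4.421 → t=0.902, apex=0.997, x_land=146.666, impact vy=-4.421
  bounce: vy ← 0.72·4.421 = 3.183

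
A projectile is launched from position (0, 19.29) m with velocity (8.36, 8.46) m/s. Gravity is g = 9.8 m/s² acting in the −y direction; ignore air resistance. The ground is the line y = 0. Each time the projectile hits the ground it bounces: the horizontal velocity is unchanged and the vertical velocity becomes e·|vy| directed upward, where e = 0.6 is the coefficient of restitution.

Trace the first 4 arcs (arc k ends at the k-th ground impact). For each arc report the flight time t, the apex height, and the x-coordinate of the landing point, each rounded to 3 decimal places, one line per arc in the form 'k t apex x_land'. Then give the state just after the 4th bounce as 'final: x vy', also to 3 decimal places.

1 3.027 22.942 25.306
2 2.597 8.259 47.013
3 1.558 2.973 60.037
4 0.935 1.070 67.852
final: 67.852 2.748

Arc 1: start y=19.290, vy=8.460 → t=3.027, apex=22.942, x_land=25.306, impact vy=-21.205
  bounce: vy ← 0.6·21.205 = 12.723
Arc 2: start y=0.000, vy=12.723 → t=2.597, apex=8.259, x_land=47.013, impact vy=-12.723
  bounce: vy ← 0.6·12.723 = 7.634
Arc 3: start y=0.000, vy=7.634 → t=1.558, apex=2.973, x_land=60.037, impact vy=-7.634
  bounce: vy ← 0.6·7.634 = 4.580
Arc 4: start y=0.000, vy=4.580 → t=0.935, apex=1.070, x_land=67.852, impact vy=-4.580
  bounce: vy ← 0.6·4.580 = 2.748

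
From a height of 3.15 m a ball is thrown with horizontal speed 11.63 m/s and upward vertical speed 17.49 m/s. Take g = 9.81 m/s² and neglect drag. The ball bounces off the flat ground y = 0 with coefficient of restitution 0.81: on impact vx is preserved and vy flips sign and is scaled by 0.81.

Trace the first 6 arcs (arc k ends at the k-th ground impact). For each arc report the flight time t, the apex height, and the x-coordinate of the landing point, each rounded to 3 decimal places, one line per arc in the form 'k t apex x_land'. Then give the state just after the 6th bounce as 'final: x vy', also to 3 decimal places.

Arc 1: start y=3.150, vy=17.490 → t=3.738, apex=18.741, x_land=43.468, impact vy=-19.176
  bounce: vy ← 0.81·19.176 = 15.532
Arc 2: start y=0.000, vy=15.532 → t=3.167, apex=12.296, x_land=80.296, impact vy=-15.532
  bounce: vy ← 0.81·15.532 = 12.581
Arc 3: start y=0.000, vy=12.581 → t=2.565, apex=8.067, x_land=110.126, impact vy=-12.581
  bounce: vy ← 0.81·12.581 = 10.191
Arc 4: start y=0.000, vy=10.191 → t=2.078, apex=5.293, x_land=134.289, impact vy=-10.191
  bounce: vy ← 0.81·10.191 = 8.254
Arc 5: start y=0.000, vy=8.254 → t=1.683, apex=3.473, x_land=153.860, impact vy=-8.254
  bounce: vy ← 0.81·8.254 = 6.686
Arc 6: start y=0.000, vy=6.686 → t=1.363, apex=2.278, x_land=169.714, impact vy=-6.686
  bounce: vy ← 0.81·6.686 = 5.416

1 3.738 18.741 43.468
2 3.167 12.296 80.296
3 2.565 8.067 110.126
4 2.078 5.293 134.289
5 1.683 3.473 153.860
6 1.363 2.278 169.714
final: 169.714 5.416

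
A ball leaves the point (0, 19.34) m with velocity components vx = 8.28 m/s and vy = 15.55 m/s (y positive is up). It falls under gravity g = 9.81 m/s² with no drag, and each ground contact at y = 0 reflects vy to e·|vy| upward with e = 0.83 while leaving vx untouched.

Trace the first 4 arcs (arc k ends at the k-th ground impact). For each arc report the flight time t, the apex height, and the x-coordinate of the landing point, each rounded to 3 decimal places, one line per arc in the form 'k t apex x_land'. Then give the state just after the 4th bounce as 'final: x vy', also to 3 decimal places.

1 4.126 31.664 34.162
2 4.218 21.814 69.085
3 3.501 15.027 98.070
4 2.906 10.352 122.128
final: 122.128 11.829

Arc 1: start y=19.340, vy=15.550 → t=4.126, apex=31.664, x_land=34.162, impact vy=-24.925
  bounce: vy ← 0.83·24.925 = 20.688
Arc 2: start y=0.000, vy=20.688 → t=4.218, apex=21.814, x_land=69.085, impact vy=-20.688
  bounce: vy ← 0.83·20.688 = 17.171
Arc 3: start y=0.000, vy=17.171 → t=3.501, apex=15.027, x_land=98.070, impact vy=-17.171
  bounce: vy ← 0.83·17.171 = 14.252
Arc 4: start y=0.000, vy=14.252 → t=2.906, apex=10.352, x_land=122.128, impact vy=-14.252
  bounce: vy ← 0.83·14.252 = 11.829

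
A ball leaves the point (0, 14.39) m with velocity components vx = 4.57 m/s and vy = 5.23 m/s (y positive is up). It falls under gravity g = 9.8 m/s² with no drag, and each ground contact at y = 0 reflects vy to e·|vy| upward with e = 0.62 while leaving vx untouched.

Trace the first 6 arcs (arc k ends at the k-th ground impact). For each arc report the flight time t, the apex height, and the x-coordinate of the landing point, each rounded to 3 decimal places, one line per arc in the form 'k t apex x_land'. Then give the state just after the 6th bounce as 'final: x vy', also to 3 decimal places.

Arc 1: start y=14.390, vy=5.230 → t=2.329, apex=15.786, x_land=10.641, impact vy=-17.590
  bounce: vy ← 0.62·17.590 = 10.906
Arc 2: start y=0.000, vy=10.906 → t=2.226, apex=6.068, x_land=20.813, impact vy=-10.906
  bounce: vy ← 0.62·10.906 = 6.761
Arc 3: start y=0.000, vy=6.761 → t=1.380, apex=2.333, x_land=27.119, impact vy=-6.761
  bounce: vy ← 0.62·6.761 = 4.192
Arc 4: start y=0.000, vy=4.192 → t=0.856, apex=0.897, x_land=31.028, impact vy=-4.192
  bounce: vy ← 0.62·4.192 = 2.599
Arc 5: start y=0.000, vy=2.599 → t=0.530, apex=0.345, x_land=33.453, impact vy=-2.599
  bounce: vy ← 0.62·2.599 = 1.611
Arc 6: start y=0.000, vy=1.611 → t=0.329, apex=0.132, x_land=34.955, impact vy=-1.611
  bounce: vy ← 0.62·1.611 = 0.999

1 2.329 15.786 10.641
2 2.226 6.068 20.813
3 1.380 2.333 27.119
4 0.856 0.897 31.028
5 0.530 0.345 33.453
6 0.329 0.132 34.955
final: 34.955 0.999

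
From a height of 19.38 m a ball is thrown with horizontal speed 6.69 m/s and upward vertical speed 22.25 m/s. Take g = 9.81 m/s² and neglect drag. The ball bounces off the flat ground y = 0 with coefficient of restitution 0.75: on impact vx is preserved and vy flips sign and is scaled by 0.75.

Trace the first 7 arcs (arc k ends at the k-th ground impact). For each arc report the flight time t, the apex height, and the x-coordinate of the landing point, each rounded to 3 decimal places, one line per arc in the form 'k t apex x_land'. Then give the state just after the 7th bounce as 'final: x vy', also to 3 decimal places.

1 5.284 44.613 35.350
2 4.524 25.095 65.614
3 3.393 14.116 88.312
4 2.545 7.940 105.335
5 1.908 4.466 118.103
6 1.431 2.512 127.678
7 1.074 1.413 134.860
final: 134.860 3.949

Arc 1: start y=19.380, vy=22.250 → t=5.284, apex=44.613, x_land=35.350, impact vy=-29.585
  bounce: vy ← 0.75·29.585 = 22.189
Arc 2: start y=0.000, vy=22.189 → t=4.524, apex=25.095, x_land=65.614, impact vy=-22.189
  bounce: vy ← 0.75·22.189 = 16.642
Arc 3: start y=0.000, vy=16.642 → t=3.393, apex=14.116, x_land=88.312, impact vy=-16.642
  bounce: vy ← 0.75·16.642 = 12.481
Arc 4: start y=0.000, vy=12.481 → t=2.545, apex=7.940, x_land=105.335, impact vy=-12.481
  bounce: vy ← 0.75·12.481 = 9.361
Arc 5: start y=0.000, vy=9.361 → t=1.908, apex=4.466, x_land=118.103, impact vy=-9.361
  bounce: vy ← 0.75·9.361 = 7.021
Arc 6: start y=0.000, vy=7.021 → t=1.431, apex=2.512, x_land=127.678, impact vy=-7.021
  bounce: vy ← 0.75·7.021 = 5.266
Arc 7: start y=0.000, vy=5.266 → t=1.074, apex=1.413, x_land=134.860, impact vy=-5.266
  bounce: vy ← 0.75·5.266 = 3.949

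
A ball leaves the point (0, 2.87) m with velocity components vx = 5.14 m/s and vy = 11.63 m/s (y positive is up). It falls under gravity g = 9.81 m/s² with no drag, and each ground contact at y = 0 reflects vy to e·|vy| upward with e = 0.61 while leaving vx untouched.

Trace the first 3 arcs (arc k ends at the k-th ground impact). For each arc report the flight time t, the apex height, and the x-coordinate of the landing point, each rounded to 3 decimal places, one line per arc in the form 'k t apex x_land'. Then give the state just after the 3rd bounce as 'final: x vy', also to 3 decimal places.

Arc 1: start y=2.870, vy=11.630 → t=2.596, apex=9.764, x_land=13.346, impact vy=-13.841
  bounce: vy ← 0.61·13.841 = 8.443
Arc 2: start y=0.000, vy=8.443 → t=1.721, apex=3.633, x_land=22.193, impact vy=-8.443
  bounce: vy ← 0.61·8.443 = 5.150
Arc 3: start y=0.000, vy=5.150 → t=1.050, apex=1.352, x_land=27.590, impact vy=-5.150
  bounce: vy ← 0.61·5.150 = 3.142

1 2.596 9.764 13.346
2 1.721 3.633 22.193
3 1.050 1.352 27.590
final: 27.590 3.142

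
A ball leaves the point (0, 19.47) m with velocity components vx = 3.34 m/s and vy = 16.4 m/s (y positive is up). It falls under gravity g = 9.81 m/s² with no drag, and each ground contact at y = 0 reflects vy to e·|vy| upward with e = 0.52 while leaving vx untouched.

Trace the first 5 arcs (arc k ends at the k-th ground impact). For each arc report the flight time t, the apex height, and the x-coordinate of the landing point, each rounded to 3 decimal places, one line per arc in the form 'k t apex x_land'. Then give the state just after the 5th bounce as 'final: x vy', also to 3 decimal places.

Arc 1: start y=19.470, vy=16.400 → t=4.273, apex=33.178, x_land=14.270, impact vy=-25.514
  bounce: vy ← 0.52·25.514 = 13.267
Arc 2: start y=0.000, vy=13.267 → t=2.705, apex=8.971, x_land=23.305, impact vy=-13.267
  bounce: vy ← 0.52·13.267 = 6.899
Arc 3: start y=0.000, vy=6.899 → t=1.407, apex=2.426, x_land=28.002, impact vy=-6.899
  bounce: vy ← 0.52·6.899 = 3.587
Arc 4: start y=0.000, vy=3.587 → t=0.731, apex=0.656, x_land=30.445, impact vy=-3.587
  bounce: vy ← 0.52·3.587 = 1.865
Arc 5: start y=0.000, vy=1.865 → t=0.380, apex=0.177, x_land=31.715, impact vy=-1.865
  bounce: vy ← 0.52·1.865 = 0.970

1 4.273 33.178 14.270
2 2.705 8.971 23.305
3 1.407 2.426 28.002
4 0.731 0.656 30.445
5 0.380 0.177 31.715
final: 31.715 0.970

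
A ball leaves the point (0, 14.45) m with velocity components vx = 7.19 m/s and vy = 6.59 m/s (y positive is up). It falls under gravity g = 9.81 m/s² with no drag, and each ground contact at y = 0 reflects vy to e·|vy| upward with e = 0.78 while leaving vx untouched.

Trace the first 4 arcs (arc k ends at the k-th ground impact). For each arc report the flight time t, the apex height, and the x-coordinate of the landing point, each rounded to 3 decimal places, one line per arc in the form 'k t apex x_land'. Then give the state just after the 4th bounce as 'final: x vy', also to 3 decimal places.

1 2.515 16.663 18.082
2 2.875 10.138 38.756
3 2.243 6.168 54.881
4 1.749 3.753 67.459
final: 67.459 6.693

Arc 1: start y=14.450, vy=6.590 → t=2.515, apex=16.663, x_land=18.082, impact vy=-18.081
  bounce: vy ← 0.78·18.081 = 14.103
Arc 2: start y=0.000, vy=14.103 → t=2.875, apex=10.138, x_land=38.756, impact vy=-14.103
  bounce: vy ← 0.78·14.103 = 11.001
Arc 3: start y=0.000, vy=11.001 → t=2.243, apex=6.168, x_land=54.881, impact vy=-11.001
  bounce: vy ← 0.78·11.001 = 8.581
Arc 4: start y=0.000, vy=8.581 → t=1.749, apex=3.753, x_land=67.459, impact vy=-8.581
  bounce: vy ← 0.78·8.581 = 6.693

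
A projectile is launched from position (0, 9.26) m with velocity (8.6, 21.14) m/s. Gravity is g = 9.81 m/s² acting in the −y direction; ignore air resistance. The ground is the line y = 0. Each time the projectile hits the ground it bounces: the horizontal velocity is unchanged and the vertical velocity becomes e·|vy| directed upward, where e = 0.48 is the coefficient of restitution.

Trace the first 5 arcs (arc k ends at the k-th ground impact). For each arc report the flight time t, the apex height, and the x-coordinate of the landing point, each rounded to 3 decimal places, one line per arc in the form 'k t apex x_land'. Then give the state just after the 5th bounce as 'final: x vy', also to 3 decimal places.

1 4.711 32.038 40.512
2 2.453 7.381 61.612
3 1.178 1.701 71.740
4 0.565 0.392 76.601
5 0.271 0.090 78.934
final: 78.934 0.639

Arc 1: start y=9.260, vy=21.140 → t=4.711, apex=32.038, x_land=40.512, impact vy=-25.072
  bounce: vy ← 0.48·25.072 = 12.034
Arc 2: start y=0.000, vy=12.034 → t=2.453, apex=7.381, x_land=61.612, impact vy=-12.034
  bounce: vy ← 0.48·12.034 = 5.776
Arc 3: start y=0.000, vy=5.776 → t=1.178, apex=1.701, x_land=71.740, impact vy=-5.776
  bounce: vy ← 0.48·5.776 = 2.773
Arc 4: start y=0.000, vy=2.773 → t=0.565, apex=0.392, x_land=76.601, impact vy=-2.773
  bounce: vy ← 0.48·2.773 = 1.331
Arc 5: start y=0.000, vy=1.331 → t=0.271, apex=0.090, x_land=78.934, impact vy=-1.331
  bounce: vy ← 0.48·1.331 = 0.639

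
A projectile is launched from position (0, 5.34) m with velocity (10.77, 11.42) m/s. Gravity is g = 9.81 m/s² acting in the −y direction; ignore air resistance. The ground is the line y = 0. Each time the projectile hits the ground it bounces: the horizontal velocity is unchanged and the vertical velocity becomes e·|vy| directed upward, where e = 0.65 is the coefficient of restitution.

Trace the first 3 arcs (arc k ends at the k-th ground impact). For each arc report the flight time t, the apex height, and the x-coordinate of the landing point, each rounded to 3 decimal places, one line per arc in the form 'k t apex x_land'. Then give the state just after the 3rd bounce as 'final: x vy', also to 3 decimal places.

1 2.727 11.987 29.374
2 2.032 5.065 51.262
3 1.321 2.140 65.489
final: 65.489 4.212

Arc 1: start y=5.340, vy=11.420 → t=2.727, apex=11.987, x_land=29.374, impact vy=-15.336
  bounce: vy ← 0.65·15.336 = 9.968
Arc 2: start y=0.000, vy=9.968 → t=2.032, apex=5.065, x_land=51.262, impact vy=-9.968
  bounce: vy ← 0.65·9.968 = 6.479
Arc 3: start y=0.000, vy=6.479 → t=1.321, apex=2.140, x_land=65.489, impact vy=-6.479
  bounce: vy ← 0.65·6.479 = 4.212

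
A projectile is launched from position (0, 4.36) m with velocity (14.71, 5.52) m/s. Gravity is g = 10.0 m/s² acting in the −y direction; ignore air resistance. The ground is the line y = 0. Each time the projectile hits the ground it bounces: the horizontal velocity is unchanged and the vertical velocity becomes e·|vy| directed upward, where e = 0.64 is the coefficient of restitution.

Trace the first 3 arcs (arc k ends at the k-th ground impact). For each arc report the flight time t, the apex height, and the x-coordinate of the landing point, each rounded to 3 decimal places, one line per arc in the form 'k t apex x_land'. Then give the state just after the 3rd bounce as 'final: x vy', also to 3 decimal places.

Arc 1: start y=4.360, vy=5.520 → t=1.637, apex=5.884, x_land=24.077, impact vy=-10.848
  bounce: vy ← 0.64·10.848 = 6.942
Arc 2: start y=0.000, vy=6.942 → t=1.388, apex=2.410, x_land=44.501, impact vy=-6.942
  bounce: vy ← 0.64·6.942 = 4.443
Arc 3: start y=0.000, vy=4.443 → t=0.889, apex=0.987, x_land=57.573, impact vy=-4.443
  bounce: vy ← 0.64·4.443 = 2.844

1 1.637 5.884 24.077
2 1.388 2.410 44.501
3 0.889 0.987 57.573
final: 57.573 2.844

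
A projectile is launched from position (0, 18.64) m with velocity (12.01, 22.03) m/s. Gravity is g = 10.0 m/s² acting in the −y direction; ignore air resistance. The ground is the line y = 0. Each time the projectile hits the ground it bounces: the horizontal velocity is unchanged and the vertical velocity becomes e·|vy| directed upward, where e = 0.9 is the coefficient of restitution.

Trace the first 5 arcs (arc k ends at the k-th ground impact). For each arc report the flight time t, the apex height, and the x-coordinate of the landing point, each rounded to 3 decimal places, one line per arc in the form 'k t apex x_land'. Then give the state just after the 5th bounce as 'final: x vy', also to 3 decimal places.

Arc 1: start y=18.640, vy=22.030 → t=5.132, apex=42.906, x_land=61.640, impact vy=-29.294
  bounce: vy ← 0.9·29.294 = 26.364
Arc 2: start y=0.000, vy=26.364 → t=5.273, apex=34.754, x_land=124.967, impact vy=-26.364
  bounce: vy ← 0.9·26.364 = 23.728
Arc 3: start y=0.000, vy=23.728 → t=4.746, apex=28.151, x_land=181.961, impact vy=-23.728
  bounce: vy ← 0.9·23.728 = 21.355
Arc 4: start y=0.000, vy=21.355 → t=4.271, apex=22.802, x_land=233.256, impact vy=-21.355
  bounce: vy ← 0.9·21.355 = 19.220
Arc 5: start y=0.000, vy=19.220 → t=3.844, apex=18.470, x_land=279.422, impact vy=-19.220
  bounce: vy ← 0.9·19.220 = 17.298

1 5.132 42.906 61.640
2 5.273 34.754 124.967
3 4.746 28.151 181.961
4 4.271 22.802 233.256
5 3.844 18.470 279.422
final: 279.422 17.298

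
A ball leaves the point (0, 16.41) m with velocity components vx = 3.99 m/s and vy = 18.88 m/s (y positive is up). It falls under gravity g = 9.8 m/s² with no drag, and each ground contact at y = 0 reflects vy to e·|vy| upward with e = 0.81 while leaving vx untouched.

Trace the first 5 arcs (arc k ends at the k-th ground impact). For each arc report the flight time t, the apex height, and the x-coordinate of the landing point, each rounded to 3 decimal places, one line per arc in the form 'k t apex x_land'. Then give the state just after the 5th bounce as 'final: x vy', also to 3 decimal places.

1 4.584 34.596 18.289
2 4.305 22.699 35.464
3 3.487 14.893 49.376
4 2.824 9.771 60.645
5 2.288 6.411 69.773
final: 69.773 9.080

Arc 1: start y=16.410, vy=18.880 → t=4.584, apex=34.596, x_land=18.289, impact vy=-26.040
  bounce: vy ← 0.81·26.040 = 21.093
Arc 2: start y=0.000, vy=21.093 → t=4.305, apex=22.699, x_land=35.464, impact vy=-21.093
  bounce: vy ← 0.81·21.093 = 17.085
Arc 3: start y=0.000, vy=17.085 → t=3.487, apex=14.893, x_land=49.376, impact vy=-17.085
  bounce: vy ← 0.81·17.085 = 13.839
Arc 4: start y=0.000, vy=13.839 → t=2.824, apex=9.771, x_land=60.645, impact vy=-13.839
  bounce: vy ← 0.81·13.839 = 11.209
Arc 5: start y=0.000, vy=11.209 → t=2.288, apex=6.411, x_land=69.773, impact vy=-11.209
  bounce: vy ← 0.81·11.209 = 9.080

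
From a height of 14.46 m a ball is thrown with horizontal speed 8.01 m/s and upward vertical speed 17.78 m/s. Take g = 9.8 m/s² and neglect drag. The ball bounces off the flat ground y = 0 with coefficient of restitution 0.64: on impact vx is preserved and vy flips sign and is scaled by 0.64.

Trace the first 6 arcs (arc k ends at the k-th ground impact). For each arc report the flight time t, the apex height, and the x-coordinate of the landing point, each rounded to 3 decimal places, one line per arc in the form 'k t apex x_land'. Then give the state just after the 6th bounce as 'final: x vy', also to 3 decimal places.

Arc 1: start y=14.460, vy=17.780 → t=4.313, apex=30.589, x_land=34.546, impact vy=-24.486
  bounce: vy ← 0.64·24.486 = 15.671
Arc 2: start y=0.000, vy=15.671 → t=3.198, apex=12.529, x_land=60.163, impact vy=-15.671
  bounce: vy ← 0.64·15.671 = 10.029
Arc 3: start y=0.000, vy=10.029 → t=2.047, apex=5.132, x_land=76.557, impact vy=-10.029
  bounce: vy ← 0.64·10.029 = 6.419
Arc 4: start y=0.000, vy=6.419 → t=1.310, apex=2.102, x_land=87.050, impact vy=-6.419
  bounce: vy ← 0.64·6.419 = 4.108
Arc 5: start y=0.000, vy=4.108 → t=0.838, apex=0.861, x_land=93.765, impact vy=-4.108
  bounce: vy ← 0.64·4.108 = 2.629
Arc 6: start y=0.000, vy=2.629 → t=0.537, apex=0.353, x_land=98.063, impact vy=-2.629
  bounce: vy ← 0.64·2.629 = 1.683

1 4.313 30.589 34.546
2 3.198 12.529 60.163
3 2.047 5.132 76.557
4 1.310 2.102 87.050
5 0.838 0.861 93.765
6 0.537 0.353 98.063
final: 98.063 1.683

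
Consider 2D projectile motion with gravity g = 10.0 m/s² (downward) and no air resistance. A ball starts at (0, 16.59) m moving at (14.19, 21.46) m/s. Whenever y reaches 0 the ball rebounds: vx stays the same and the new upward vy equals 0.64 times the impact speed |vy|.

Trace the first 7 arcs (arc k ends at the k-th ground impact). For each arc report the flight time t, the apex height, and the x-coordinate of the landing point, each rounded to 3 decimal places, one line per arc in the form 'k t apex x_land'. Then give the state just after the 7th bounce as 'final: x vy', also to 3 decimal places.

Arc 1: start y=16.590, vy=21.460 → t=4.961, apex=39.617, x_land=70.394, impact vy=-28.148
  bounce: vy ← 0.64·28.148 = 18.015
Arc 2: start y=0.000, vy=18.015 → t=3.603, apex=16.227, x_land=121.521, impact vy=-18.015
  bounce: vy ← 0.64·18.015 = 11.530
Arc 3: start y=0.000, vy=11.530 → t=2.306, apex=6.647, x_land=154.242, impact vy=-11.530
  bounce: vy ← 0.64·11.530 = 7.379
Arc 4: start y=0.000, vy=7.379 → t=1.476, apex=2.722, x_land=175.183, impact vy=-7.379
  bounce: vy ← 0.64·7.379 = 4.723
Arc 5: start y=0.000, vy=4.723 → t=0.945, apex=1.115, x_land=188.586, impact vy=-4.723
  bounce: vy ← 0.64·4.723 = 3.022
Arc 6: start y=0.000, vy=3.022 → t=0.604, apex=0.457, x_land=197.163, impact vy=-3.022
  bounce: vy ← 0.64·3.022 = 1.934
Arc 7: start y=0.000, vy=1.934 → t=0.387, apex=0.187, x_land=202.653, impact vy=-1.934
  bounce: vy ← 0.64·1.934 = 1.238

1 4.961 39.617 70.394
2 3.603 16.227 121.521
3 2.306 6.647 154.242
4 1.476 2.722 175.183
5 0.945 1.115 188.586
6 0.604 0.457 197.163
7 0.387 0.187 202.653
final: 202.653 1.238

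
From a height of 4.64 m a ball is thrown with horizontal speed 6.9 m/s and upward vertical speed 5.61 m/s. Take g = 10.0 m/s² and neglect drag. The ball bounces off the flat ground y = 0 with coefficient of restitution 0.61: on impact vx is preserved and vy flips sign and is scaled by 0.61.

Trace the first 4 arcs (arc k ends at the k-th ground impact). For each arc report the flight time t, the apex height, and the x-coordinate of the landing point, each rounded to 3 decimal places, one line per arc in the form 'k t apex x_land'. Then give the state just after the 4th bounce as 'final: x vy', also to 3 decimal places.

1 1.676 6.214 11.563
2 1.360 2.312 20.947
3 0.830 0.860 26.671
4 0.506 0.320 30.163
final: 30.163 1.543

Arc 1: start y=4.640, vy=5.610 → t=1.676, apex=6.214, x_land=11.563, impact vy=-11.148
  bounce: vy ← 0.61·11.148 = 6.800
Arc 2: start y=0.000, vy=6.800 → t=1.360, apex=2.312, x_land=20.947, impact vy=-6.800
  bounce: vy ← 0.61·6.800 = 4.148
Arc 3: start y=0.000, vy=4.148 → t=0.830, apex=0.860, x_land=26.671, impact vy=-4.148
  bounce: vy ← 0.61·4.148 = 2.530
Arc 4: start y=0.000, vy=2.530 → t=0.506, apex=0.320, x_land=30.163, impact vy=-2.530
  bounce: vy ← 0.61·2.530 = 1.543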